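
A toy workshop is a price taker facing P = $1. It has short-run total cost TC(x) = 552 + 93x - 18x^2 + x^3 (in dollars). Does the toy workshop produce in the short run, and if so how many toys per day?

Shut down

Variable cost is VC = 93x - 18x^2 + x^3, so AVC = VC/x = 93 - 18x + x^2 and MC = dTC/dx = 93 - 36x + 3x^2.
The AVC parabola has its vertex at x = 18/2 = 9, where AVC = 93 - 18·9 + 9^2 = $12.
P = $1 lies below min AVC = $12; no output level covers variable cost.
Shutting down limits the loss to fixed cost, $552.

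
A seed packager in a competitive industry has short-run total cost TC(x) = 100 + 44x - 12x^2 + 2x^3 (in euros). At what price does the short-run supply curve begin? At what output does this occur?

€26 per unit, at x = 3

Short-run supply begins at min AVC. From VC = 44x - 12x^2 + 2x^3, AVC = 44 - 12x + 2x^2.
At the minimum of AVC, MC = AVC. MC = 44 - 24x + 6x^2; setting MC = AVC gives 4x^2 - 12x = 0, so x = 3. min AVC = 26.
The firm shuts down for any P below €26.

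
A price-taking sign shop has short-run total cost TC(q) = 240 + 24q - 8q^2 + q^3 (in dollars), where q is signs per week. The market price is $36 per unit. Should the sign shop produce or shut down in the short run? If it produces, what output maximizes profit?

Variable cost is VC = 24q - 8q^2 + q^3, so AVC = VC/q = 24 - 8q + q^2 and MC = dTC/dq = 24 - 16q + 3q^2.
The AVC parabola has its vertex at q = 8/2 = 4, where AVC = 24 - 8·4 + 4^2 = $8.
Since P = $36 ≥ min AVC = $8, price covers variable cost and the firm should produce.
Set P = MC: 36 = 24 - 16q + 3q^2 → -12 - 16q + 3q^2 = 0. The roots are q = -2/3 and q = 6; the profit-maximizing output is on the rising part of MC, so q* = 6.
Check: AVC at q = 6 is $12 ≤ P, so revenue covers variable cost.
Profit = P·q − TC = 36·6 − 312 = -$96, a loss, but smaller than the $240 fixed cost the firm would lose by shutting down.

Produce at q = 6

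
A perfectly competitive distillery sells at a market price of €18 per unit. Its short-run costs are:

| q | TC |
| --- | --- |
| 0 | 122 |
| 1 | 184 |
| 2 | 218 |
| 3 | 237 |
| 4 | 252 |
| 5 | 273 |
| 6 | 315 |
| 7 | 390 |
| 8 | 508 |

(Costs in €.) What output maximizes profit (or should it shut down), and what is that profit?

q = 0 (shut down); profit = -€122

Profit at each row (π = 18q − TC): q=0: -122; q=1: -166; q=2: -182; q=3: -183; q=4: -180; q=5: -183; q=6: -207; q=7: -264; q=8: -364.
Profit is highest at q = 0. Equivalently, the lowest AVC in the table is 151/5 ≈ €30.20 at q = 5, and P = €18 falls below it — price never covers variable cost, so the firm shuts down and loses only its fixed cost.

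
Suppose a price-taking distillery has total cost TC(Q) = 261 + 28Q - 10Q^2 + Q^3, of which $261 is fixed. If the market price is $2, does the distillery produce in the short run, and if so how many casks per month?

From TC, MC = TC'(Q) = 28 - 20Q + 3Q^2 and AVC = VC/Q = 28 - 10Q + Q^2.
The AVC parabola has its vertex at Q = 10/2 = 5, where AVC = 28 - 10·5 + 5^2 = $3.
P = $2 lies below min AVC = $3; no output level covers variable cost.
Shutting down limits the loss to fixed cost, $261.

Shut down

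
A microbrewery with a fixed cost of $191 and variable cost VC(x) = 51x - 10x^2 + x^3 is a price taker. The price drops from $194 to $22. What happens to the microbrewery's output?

AVC = 51 - 10x + x^2, minimized at x = 5 where min AVC = $26. MC = 51 - 20x + 3x^2.
At P = $194 ≥ min AVC, set P = MC on the rising branch: x = 11.
At P = $22 < min AVC = $26, price no longer covers variable cost at any output, so the firm shuts down: x = 0.

Output falls from 11 to 0 (the firm shuts down)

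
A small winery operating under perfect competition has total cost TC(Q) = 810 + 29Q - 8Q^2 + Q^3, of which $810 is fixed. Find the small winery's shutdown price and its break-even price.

Shutdown price = $13; break-even price = $128

AVC = 29 - 8Q + Q^2; minimized at Q = 4, giving min AVC = $13. That is the shutdown price.
ATC = 810/Q + 29 - 8Q + Q^2. Setting dATC/dQ = −810/Q^2 − 8 + 2Q = 0 gives Q = 9 (since 2·9^3 − 8·9^2 = 810).
min ATC = 810/9 + 29 − 8·9 + 9^2 = $128. That is the break-even price.
Between these two prices the firm operates at a loss; above $128 it earns a profit.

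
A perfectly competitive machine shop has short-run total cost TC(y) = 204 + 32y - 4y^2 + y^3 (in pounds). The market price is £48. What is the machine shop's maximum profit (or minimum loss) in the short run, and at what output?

AVC = 32 - 4y + y^2; min AVC = £28 at y = 2. Since P = £48 ≥ min AVC, the firm produces.
MC = 32 - 8y + 3y^2. Setting P = MC and taking the root on the rising branch gives y* = 4.
TR = 48·4 = 192. TC = 204 + 128 = 332. Profit = 192 − 332 = -£140.
Shutting down would mean losing the fixed cost of £204, so operating at a loss of £140 is better by £64.

Profit = -£140 at y = 4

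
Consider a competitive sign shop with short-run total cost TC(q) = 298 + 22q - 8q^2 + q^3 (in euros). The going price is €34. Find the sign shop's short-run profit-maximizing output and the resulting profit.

Profit = -€154 at q = 6

AVC = 22 - 8q + q^2 has its minimum €6 at q = 4; price €34 clears that bar, so the firm operates.
MC = 22 - 16q + 3q^2. Setting P = MC and taking the root on the rising branch gives q* = 6.
TR = 34·6 = 204. TC = 298 + 60 = 358. Profit = 204 − 358 = -€154.
By producing, the firm covers all variable cost plus €144 of fixed cost; shutting down would lose the full €298.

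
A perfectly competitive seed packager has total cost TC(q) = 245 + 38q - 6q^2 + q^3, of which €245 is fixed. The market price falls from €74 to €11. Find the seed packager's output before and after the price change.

Output falls from 6 to 0 (the firm shuts down)

MC = 38 - 12q + 3q^2; the shutdown threshold is min AVC = €29 (at q = 3).
At P = €74 ≥ min AVC, set P = MC on the rising branch: q = 6.
At P = €11 < min AVC = €29, price no longer covers variable cost at any output, so the firm shuts down: q = 0.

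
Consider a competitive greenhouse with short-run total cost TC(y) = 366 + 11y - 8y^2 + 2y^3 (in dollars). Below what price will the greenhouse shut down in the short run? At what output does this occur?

Short-run supply begins at min AVC. From VC = 11y - 8y^2 + 2y^3, AVC = 11 - 8y + 2y^2.
At the minimum of AVC, MC = AVC. MC = 11 - 16y + 6y^2; setting MC = AVC gives 4y^2 - 8y = 0, so y = 2. min AVC = 3.
The firm shuts down for any P below $3.

$3 per unit, at y = 2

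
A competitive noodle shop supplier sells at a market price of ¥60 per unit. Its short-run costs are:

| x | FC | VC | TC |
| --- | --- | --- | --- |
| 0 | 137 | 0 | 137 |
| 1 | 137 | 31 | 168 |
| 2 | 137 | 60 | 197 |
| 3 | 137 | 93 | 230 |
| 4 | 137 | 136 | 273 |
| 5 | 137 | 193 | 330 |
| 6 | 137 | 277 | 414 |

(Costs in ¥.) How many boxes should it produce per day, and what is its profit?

x = 5; profit = -¥30

Compute π = P·x − TC at each output: x=0: -137; x=1: -108; x=2: -77; x=3: -50; x=4: -33; x=5: -30; x=6: -54.
Profit is maximized at x = 5. AVC there is 193/5 = ¥38.60 ≤ P, so producing beats shutting down (which would give -¥137).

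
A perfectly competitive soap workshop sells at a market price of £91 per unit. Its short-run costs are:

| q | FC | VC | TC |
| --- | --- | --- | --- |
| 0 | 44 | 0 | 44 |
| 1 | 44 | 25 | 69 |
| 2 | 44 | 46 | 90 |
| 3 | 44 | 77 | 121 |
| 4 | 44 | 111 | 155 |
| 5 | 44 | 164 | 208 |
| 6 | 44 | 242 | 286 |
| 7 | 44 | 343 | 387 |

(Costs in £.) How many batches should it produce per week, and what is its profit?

q = 6; profit = £260

Tabulate TR − TC: q=0: -44; q=1: 22; q=2: 92; q=3: 152; q=4: 209; q=5: 247; q=6: 260; q=7: 250.
Profit is maximized at q = 6. AVC there is 242/6 = £40.33 ≤ P, so producing beats shutting down (which would give -£44).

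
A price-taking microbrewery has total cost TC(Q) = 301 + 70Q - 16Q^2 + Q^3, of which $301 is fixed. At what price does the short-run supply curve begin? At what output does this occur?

The firm shuts down when price falls below the minimum of average variable cost. AVC = VC/Q = 70 - 16Q + Q^2.
dAVC/dQ = -16 + 2Q = 0 gives Q = 8. min AVC = 70 - 16·8 + 8^2 = 6.
The firm shuts down for any P below $6.

$6 per unit, at Q = 8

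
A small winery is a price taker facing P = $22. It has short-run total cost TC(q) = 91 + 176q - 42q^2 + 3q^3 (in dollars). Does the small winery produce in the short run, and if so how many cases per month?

Variable cost is VC = 176q - 42q^2 + 3q^3, so AVC = VC/q = 176 - 42q + 3q^2 and MC = dTC/dq = 176 - 84q + 9q^2.
AVC hits its minimum where MC = AVC, at q = 7, giving min AVC = 176 - 42·7 + 3·7^2 = $29.
With P < min AVC ($22 < $29), every unit sold adds to the loss.
The firm minimizes its loss by shutting down and losing only its fixed cost of $91.

Shut down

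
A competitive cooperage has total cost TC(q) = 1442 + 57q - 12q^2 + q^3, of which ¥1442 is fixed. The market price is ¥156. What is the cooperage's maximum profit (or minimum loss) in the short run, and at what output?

Profit = -¥232 at q = 11

AVC = 57 - 12q + q^2 has its minimum ¥21 at q = 6; price ¥156 clears that bar, so the firm operates.
MC = 57 - 24q + 3q^2. Setting P = MC and taking the root on the rising branch gives q* = 11.
TR = 156·11 = 1716. TC = 1442 + 506 = 1948. Profit = 1716 − 1948 = -¥232.
Shutting down would mean losing the fixed cost of ¥1442, so operating at a loss of ¥232 is better by ¥1210.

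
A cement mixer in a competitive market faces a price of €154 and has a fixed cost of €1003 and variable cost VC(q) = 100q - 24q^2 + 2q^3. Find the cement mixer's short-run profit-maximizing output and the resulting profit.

AVC = 100 - 24q + 2q^2; min AVC = €28 at q = 6. Since P = €154 ≥ min AVC, the firm produces.
MC = 100 - 48q + 6q^2. Setting P = MC and taking the root on the rising branch gives q* = 9.
TR = 154·9 = 1386. TC = 1003 + 414 = 1417. Profit = 1386 − 1417 = -€31.
That loss of €31 beats the €1003 the firm would lose by shutting down; producing recovers €972 of fixed cost.

Profit = -€31 at q = 9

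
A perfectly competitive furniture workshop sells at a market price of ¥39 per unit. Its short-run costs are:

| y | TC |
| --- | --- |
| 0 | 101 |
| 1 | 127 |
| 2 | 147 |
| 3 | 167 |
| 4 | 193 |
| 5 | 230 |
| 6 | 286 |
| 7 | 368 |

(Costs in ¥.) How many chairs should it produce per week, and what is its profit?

y = 5; profit = -¥35

Profit at each row (π = 39y − TC): y=0: -101; y=1: -88; y=2: -69; y=3: -50; y=4: -37; y=5: -35; y=6: -52; y=7: -95.
Profit is maximized at y = 5. AVC there is 129/5 = ¥25.80 ≤ P, so producing beats shutting down (which would give -¥101).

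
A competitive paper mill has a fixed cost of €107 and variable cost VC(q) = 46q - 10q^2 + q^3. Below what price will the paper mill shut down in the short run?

€21 per unit

The firm shuts down when price falls below the minimum of average variable cost. AVC = VC/q = 46 - 10q + q^2.
dAVC/dq = -10 + 2q = 0 gives q = 5. min AVC = 46 - 10·5 + 5^2 = 21.
The firm shuts down for any P below €21.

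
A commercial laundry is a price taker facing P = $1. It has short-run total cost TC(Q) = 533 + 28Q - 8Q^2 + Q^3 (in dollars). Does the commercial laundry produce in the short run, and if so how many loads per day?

From TC, MC = TC'(Q) = 28 - 16Q + 3Q^2 and AVC = VC/Q = 28 - 8Q + Q^2.
The AVC parabola has its vertex at Q = 8/2 = 4, where AVC = 28 - 8·4 + 4^2 = $12.
With P < min AVC ($1 < $12), every unit sold adds to the loss.
The firm minimizes its loss by shutting down and losing only its fixed cost of $533.

Shut down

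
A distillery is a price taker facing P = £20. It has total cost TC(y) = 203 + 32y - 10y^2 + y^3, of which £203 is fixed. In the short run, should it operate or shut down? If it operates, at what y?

From TC, MC = TC'(y) = 32 - 20y + 3y^2 and AVC = VC/y = 32 - 10y + y^2.
The AVC parabola has its vertex at y = 10/2 = 5, where AVC = 32 - 10·5 + 5^2 = £7.
Because £20 ≥ £7, revenue can cover variable cost; the firm operates.
Solving P = MC: 12 - 20y + 3y^2 = 0 ⇒ y = 2/3 or 6. On the upward-sloping branch, y* = 6.
Check: AVC at y = 6 is £8 ≤ P, so revenue covers variable cost.
Profit = P·y − TC = 20·6 − 251 = -£131, a loss, but smaller than the £203 fixed cost the firm would lose by shutting down.

Produce at y = 6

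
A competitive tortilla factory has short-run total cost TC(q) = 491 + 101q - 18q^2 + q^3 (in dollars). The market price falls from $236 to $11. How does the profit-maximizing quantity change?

MC = 101 - 36q + 3q^2; the shutdown threshold is min AVC = $20 (at q = 9).
At P = $236 ≥ min AVC, set P = MC on the rising branch: q = 15.
At P = $11 < min AVC = $20, price no longer covers variable cost at any output, so the firm shuts down: q = 0.

Output falls from 15 to 0 (the firm shuts down)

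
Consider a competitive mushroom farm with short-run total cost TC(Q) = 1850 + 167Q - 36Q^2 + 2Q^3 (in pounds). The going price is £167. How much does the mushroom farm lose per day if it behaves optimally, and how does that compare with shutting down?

Profit = -£122 at Q = 12

AVC = 167 - 36Q + 2Q^2 has its minimum £5 at Q = 9; price £167 clears that bar, so the firm operates.
MC = 167 - 72Q + 6Q^2. Setting P = MC and taking the root on the rising branch gives Q* = 12.
TR = 167·12 = 2004. TC = 1850 + 276 = 2126. Profit = 2004 − 2126 = -£122.
Shutting down would mean losing the fixed cost of £1850, so operating at a loss of £122 is better by £1728.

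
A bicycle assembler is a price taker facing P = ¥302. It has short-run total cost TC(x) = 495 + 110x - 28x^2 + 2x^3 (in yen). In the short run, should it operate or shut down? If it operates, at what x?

Produce at x = 12

Variable cost is VC = 110x - 28x^2 + 2x^3, so AVC = VC/x = 110 - 28x + 2x^2 and MC = dTC/dx = 110 - 56x + 6x^2.
AVC hits its minimum where MC = AVC, at x = 7, giving min AVC = 110 - 28·7 + 2·7^2 = ¥12.
P = ¥302 exceeds min AVC = ¥12, so the firm stays open.
Set P = MC: 302 = 110 - 56x + 6x^2 → -192 - 56x + 6x^2 = 0. The roots are x = -8/3 and x = 12; the profit-maximizing output is on the rising part of MC, so x* = 12.
Check: AVC at x = 12 is ¥62 ≤ P, so revenue covers variable cost.
Profit = P·x − TC = 302·12 − 1239 = ¥2385.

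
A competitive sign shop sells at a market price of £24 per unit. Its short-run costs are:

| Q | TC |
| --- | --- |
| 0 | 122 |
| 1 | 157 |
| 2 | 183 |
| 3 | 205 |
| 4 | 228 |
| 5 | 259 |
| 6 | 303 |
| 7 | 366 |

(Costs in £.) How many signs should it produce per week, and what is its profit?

Tabulate TR − TC: Q=0: -122; Q=1: -133; Q=2: -135; Q=3: -133; Q=4: -132; Q=5: -139; Q=6: -159; Q=7: -198.
Profit is highest at Q = 0. Equivalently, the lowest AVC in the table is 106/4 ≈ £26.50 at Q = 4, and P = £24 falls below it — price never covers variable cost, so the firm shuts down and loses only its fixed cost.

Q = 0 (shut down); profit = -£122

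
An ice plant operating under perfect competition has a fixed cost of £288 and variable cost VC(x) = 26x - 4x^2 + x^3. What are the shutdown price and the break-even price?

Shutdown price = £22; break-even price = £86

Shutdown price = min AVC. AVC = 26 - 4x + x^2, with vertex at x = 2 and minimum £22.
ATC = 288/x + 26 - 4x + x^2. Setting dATC/dx = −288/x^2 − 4 + 2x = 0 gives x = 6 (since 2·6^3 − 4·6^2 = 288).
min ATC = 288/6 + 26 − 4·6 + 6^2 = £86. That is the break-even price.
For £22 ≤ P < £86 the firm produces at a loss; below £22 it shuts down.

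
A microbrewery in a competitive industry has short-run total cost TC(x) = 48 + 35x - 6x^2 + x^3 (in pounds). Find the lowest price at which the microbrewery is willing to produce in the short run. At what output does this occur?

The shutdown price is the minimum of AVC. VC = 35x - 6x^2 + x^3, so AVC = 35 - 6x + x^2.
At the minimum of AVC, MC = AVC. MC = 35 - 12x + 3x^2; setting MC = AVC gives 2x^2 - 6x = 0, so x = 3. min AVC = 26.
For P < £26 the firm produces nothing.

£26 per unit, at x = 3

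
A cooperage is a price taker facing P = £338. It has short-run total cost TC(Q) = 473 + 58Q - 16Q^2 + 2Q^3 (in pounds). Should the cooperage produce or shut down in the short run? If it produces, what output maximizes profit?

From TC, MC = TC'(Q) = 58 - 32Q + 6Q^2 and AVC = VC/Q = 58 - 16Q + 2Q^2.
AVC is minimized where dAVC/dQ = -16 + 4Q = 0, at Q = 4; min AVC = 58 - 16·4 + 2·4^2 = £26.
Since P = £338 ≥ min AVC = £26, price covers variable cost and the firm should produce.
Set P = MC: 338 = 58 - 32Q + 6Q^2 → -280 - 32Q + 6Q^2 = 0. The roots are Q = -14/3 and Q = 10; the profit-maximizing output is on the rising part of MC, so Q* = 10.
Check: AVC at Q = 10 is £98 ≤ P, so revenue covers variable cost.
Profit = P·Q − TC = 338·10 − 1453 = £1927.

Produce at Q = 10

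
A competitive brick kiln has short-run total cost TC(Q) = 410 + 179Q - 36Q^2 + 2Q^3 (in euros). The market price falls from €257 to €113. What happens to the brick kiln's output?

MC = 179 - 72Q + 6Q^2; the shutdown threshold is min AVC = €17 (at Q = 9).
With P = €257 above the shutdown price, P = MC gives Q = 13.
At P = €113 ≥ min AVC, set P = MC: Q = 11. The firm stays open but cuts output.

Output falls from 13 to 11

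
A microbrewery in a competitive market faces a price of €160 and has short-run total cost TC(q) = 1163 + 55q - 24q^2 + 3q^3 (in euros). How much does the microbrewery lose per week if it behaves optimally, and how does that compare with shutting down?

AVC = 55 - 24q + 3q^2; min AVC = €7 at q = 4. Since P = €160 ≥ min AVC, the firm produces.
MC = 55 - 48q + 9q^2. Setting P = MC and taking the root on the rising branch gives q* = 7.
TR = 160·7 = 1120. TC = 1163 + 238 = 1401. Profit = 1120 − 1401 = -€281.
Shutting down would mean losing the fixed cost of €1163, so operating at a loss of €281 is better by €882.

Profit = -€281 at q = 7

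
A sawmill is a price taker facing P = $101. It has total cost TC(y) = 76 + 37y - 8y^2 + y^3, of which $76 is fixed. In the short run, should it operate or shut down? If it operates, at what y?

Produce at y = 8

Strip out fixed cost: VC = 37y - 8y^2 + y^3. Then AVC = 37 - 8y + y^2 and MC = 37 - 16y + 3y^2.
AVC hits its minimum where MC = AVC, at y = 4, giving min AVC = 37 - 8·4 + 4^2 = $21.
Since P = $101 ≥ min AVC = $21, price covers variable cost and the firm should produce.
Set P = MC: 101 = 37 - 16y + 3y^2 → -64 - 16y + 3y^2 = 0. The roots are y = -8/3 and y = 8; the profit-maximizing output is on the rising part of MC, so y* = 8.
Check: AVC at y = 8 is $37 ≤ P, so revenue covers variable cost.
Profit = P·y − TC = 101·8 − 372 = $436.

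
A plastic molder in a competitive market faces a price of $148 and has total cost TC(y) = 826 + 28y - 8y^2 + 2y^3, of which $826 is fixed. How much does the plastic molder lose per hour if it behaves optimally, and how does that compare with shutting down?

Profit = -$250 at y = 6

AVC = 28 - 8y + 2y^2; min AVC = $20 at y = 2. Since P = $148 ≥ min AVC, the firm produces.
MC = 28 - 16y + 6y^2. Setting P = MC and taking the root on the rising branch gives y* = 6.
TR = 148·6 = 888. TC = 826 + 312 = 1138. Profit = 888 − 1138 = -$250.
That loss of $250 beats the $826 the firm would lose by shutting down; producing recovers $576 of fixed cost.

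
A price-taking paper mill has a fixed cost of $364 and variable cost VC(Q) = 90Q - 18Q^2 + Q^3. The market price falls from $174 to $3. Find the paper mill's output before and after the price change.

Output falls from 14 to 0 (the firm shuts down)

AVC = 90 - 18Q + Q^2, minimized at Q = 9 where min AVC = $9. MC = 90 - 36Q + 3Q^2.
With P = $174 above the shutdown price, P = MC gives Q = 14.
At P = $3 < min AVC = $9, price no longer covers variable cost at any output, so the firm shuts down: Q = 0.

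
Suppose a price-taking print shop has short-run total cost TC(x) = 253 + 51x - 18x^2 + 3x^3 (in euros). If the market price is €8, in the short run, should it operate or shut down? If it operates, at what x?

Shut down

Strip out fixed cost: VC = 51x - 18x^2 + 3x^3. Then AVC = 51 - 18x + 3x^2 and MC = 51 - 36x + 9x^2.
AVC hits its minimum where MC = AVC, at x = 3, giving min AVC = 51 - 18·3 + 3·3^2 = €24.
With P < min AVC (€8 < €24), every unit sold adds to the loss.
Best response: produce nothing and absorb the €253 fixed cost.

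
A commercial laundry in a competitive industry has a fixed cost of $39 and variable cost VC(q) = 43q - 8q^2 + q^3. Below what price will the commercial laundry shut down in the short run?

Short-run supply begins at min AVC. From VC = 43q - 8q^2 + q^3, AVC = 43 - 8q + q^2.
At the minimum of AVC, MC = AVC. MC = 43 - 16q + 3q^2; setting MC = AVC gives 2q^2 - 8q = 0, so q = 4. min AVC = 27.
The firm shuts down for any P below $27.

$27 per unit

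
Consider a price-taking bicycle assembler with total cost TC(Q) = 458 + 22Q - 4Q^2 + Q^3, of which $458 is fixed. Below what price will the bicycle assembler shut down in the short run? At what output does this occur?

$18 per unit, at Q = 2

The firm shuts down when price falls below the minimum of average variable cost. AVC = VC/Q = 22 - 4Q + Q^2.
At the minimum of AVC, MC = AVC. MC = 22 - 8Q + 3Q^2; setting MC = AVC gives 2Q^2 - 4Q = 0, so Q = 2. min AVC = 18.
The firm shuts down for any P below $18.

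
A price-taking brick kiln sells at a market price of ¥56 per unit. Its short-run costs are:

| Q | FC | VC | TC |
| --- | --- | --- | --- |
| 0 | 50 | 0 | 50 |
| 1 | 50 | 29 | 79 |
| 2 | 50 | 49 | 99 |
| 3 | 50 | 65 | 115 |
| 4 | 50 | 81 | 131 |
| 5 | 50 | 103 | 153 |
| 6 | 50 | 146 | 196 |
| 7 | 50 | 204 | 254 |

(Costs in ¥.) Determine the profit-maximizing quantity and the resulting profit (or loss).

Tabulate TR − TC: Q=0: -50; Q=1: -23; Q=2: 13; Q=3: 53; Q=4: 93; Q=5: 127; Q=6: 140; Q=7: 138.
Profit is maximized at Q = 6. AVC there is 146/6 = ¥24.33 ≤ P, so producing beats shutting down (which would give -¥50).

Q = 6; profit = ¥140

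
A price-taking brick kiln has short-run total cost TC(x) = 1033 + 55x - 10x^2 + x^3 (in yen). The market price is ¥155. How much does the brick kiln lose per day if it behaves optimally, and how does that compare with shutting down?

AVC = 55 - 10x + x^2; min AVC = ¥30 at x = 5. Since P = ¥155 ≥ min AVC, the firm produces.
With MC = 55 - 20x + 3x^2, P = MC on the upward-sloping part at x* = 10.
TR = 155·10 = 1550. TC = 1033 + 550 = 1583. Profit = 1550 − 1583 = -¥33.
Shutting down would mean losing the fixed cost of ¥1033, so operating at a loss of ¥33 is better by ¥1000.

Profit = -¥33 at x = 10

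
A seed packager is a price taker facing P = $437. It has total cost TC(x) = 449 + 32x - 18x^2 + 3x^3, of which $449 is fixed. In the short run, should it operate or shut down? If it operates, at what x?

From TC, MC = TC'(x) = 32 - 36x + 9x^2 and AVC = VC/x = 32 - 18x + 3x^2.
The AVC parabola has its vertex at x = 18/6 = 3, where AVC = 32 - 18·3 + 3·3^2 = $5.
Since P = $437 ≥ min AVC = $5, price covers variable cost and the firm should produce.
P = MC gives -405 - 36x + 9x^2 = 0, with roots -5 and 9. Take the larger (rising MC): x* = 9.
Check: AVC at x = 9 is $113 ≤ P, so revenue covers variable cost.
Profit = P·x − TC = 437·9 − 1466 = $2467.

Produce at x = 9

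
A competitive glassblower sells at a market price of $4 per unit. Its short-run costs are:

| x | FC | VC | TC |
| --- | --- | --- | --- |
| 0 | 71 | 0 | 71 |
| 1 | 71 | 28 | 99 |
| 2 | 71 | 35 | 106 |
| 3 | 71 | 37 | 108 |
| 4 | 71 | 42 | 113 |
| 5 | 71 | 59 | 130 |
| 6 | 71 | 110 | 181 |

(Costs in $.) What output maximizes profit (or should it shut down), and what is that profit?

Profit at each row (π = 4x − TC): x=0: -71; x=1: -95; x=2: -98; x=3: -96; x=4: -97; x=5: -110; x=6: -157.
Profit is highest at x = 0. Equivalently, the lowest AVC in the table is 42/4 ≈ $10.50 at x = 4, and P = $4 falls below it — price never covers variable cost, so the firm shuts down and loses only its fixed cost.

x = 0 (shut down); profit = -$71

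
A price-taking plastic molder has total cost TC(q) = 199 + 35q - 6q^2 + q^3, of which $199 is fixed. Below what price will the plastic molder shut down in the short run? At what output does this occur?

The shutdown price is the minimum of AVC. VC = 35q - 6q^2 + q^3, so AVC = 35 - 6q + q^2.
At the minimum of AVC, MC = AVC. MC = 35 - 12q + 3q^2; setting MC = AVC gives 2q^2 - 6q = 0, so q = 3. min AVC = 26.
The firm shuts down for any P below $26.

$26 per unit, at q = 3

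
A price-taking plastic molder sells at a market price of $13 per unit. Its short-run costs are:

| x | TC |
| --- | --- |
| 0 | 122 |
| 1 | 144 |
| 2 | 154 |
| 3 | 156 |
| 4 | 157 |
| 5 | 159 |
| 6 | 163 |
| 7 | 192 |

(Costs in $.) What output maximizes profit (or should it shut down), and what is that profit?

Tabulate TR − TC: x=0: -122; x=1: -131; x=2: -128; x=3: -117; x=4: -105; x=5: -94; x=6: -85; x=7: -101.
Profit is maximized at x = 6. AVC there is 41/6 = $6.83 ≤ P, so producing beats shutting down (which would give -$122).

x = 6; profit = -$85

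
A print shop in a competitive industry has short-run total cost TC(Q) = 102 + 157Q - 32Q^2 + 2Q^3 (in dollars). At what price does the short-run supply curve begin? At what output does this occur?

The shutdown price is the minimum of AVC. VC = 157Q - 32Q^2 + 2Q^3, so AVC = 157 - 32Q + 2Q^2.
dAVC/dQ = -32 + 4Q = 0 gives Q = 8. min AVC = 157 - 32·8 + 2·8^2 = 29.
For P < $29 the firm produces nothing.

$29 per unit, at Q = 8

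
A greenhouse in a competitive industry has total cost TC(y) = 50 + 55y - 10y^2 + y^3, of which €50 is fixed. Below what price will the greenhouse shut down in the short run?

The firm shuts down when price falls below the minimum of average variable cost. AVC = VC/y = 55 - 10y + y^2.
dAVC/dy = -10 + 2y = 0 gives y = 5. min AVC = 55 - 10·5 + 5^2 = 30.
The firm shuts down for any P below €30.

€30 per unit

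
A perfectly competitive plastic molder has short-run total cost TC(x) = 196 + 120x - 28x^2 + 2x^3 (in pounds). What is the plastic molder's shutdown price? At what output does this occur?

The firm shuts down when price falls below the minimum of average variable cost. AVC = VC/x = 120 - 28x + 2x^2.
dAVC/dx = -28 + 4x = 0 gives x = 7. min AVC = 120 - 28·7 + 2·7^2 = 22.
So the shutdown price is £22.

£22 per unit, at x = 7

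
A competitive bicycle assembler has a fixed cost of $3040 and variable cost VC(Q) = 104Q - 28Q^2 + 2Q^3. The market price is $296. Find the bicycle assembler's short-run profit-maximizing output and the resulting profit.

Profit = -$160 at Q = 12

AVC = 104 - 28Q + 2Q^2 has its minimum $6 at Q = 7; price $296 clears that bar, so the firm operates.
With MC = 104 - 56Q + 6Q^2, P = MC on the upward-sloping part at Q* = 12.
TR = 296·12 = 3552. TC = 3040 + 672 = 3712. Profit = 3552 − 3712 = -$160.
That loss of $160 beats the $3040 the firm would lose by shutting down; producing recovers $2880 of fixed cost.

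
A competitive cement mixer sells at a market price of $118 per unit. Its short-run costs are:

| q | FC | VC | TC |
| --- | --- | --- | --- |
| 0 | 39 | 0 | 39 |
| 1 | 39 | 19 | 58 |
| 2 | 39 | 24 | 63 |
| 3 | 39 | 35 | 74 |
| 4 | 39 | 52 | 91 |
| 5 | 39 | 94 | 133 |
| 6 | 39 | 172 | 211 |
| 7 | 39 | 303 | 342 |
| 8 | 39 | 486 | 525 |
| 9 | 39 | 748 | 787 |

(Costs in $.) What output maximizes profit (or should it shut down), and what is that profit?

q = 6; profit = $497

Compute π = P·q − TC at each output: q=0: -39; q=1: 60; q=2: 173; q=3: 280; q=4: 381; q=5: 457; q=6: 497; q=7: 484; q=8: 419; q=9: 275.
Profit is maximized at q = 6. AVC there is 172/6 = $28.67 ≤ P, so producing beats shutting down (which would give -$39).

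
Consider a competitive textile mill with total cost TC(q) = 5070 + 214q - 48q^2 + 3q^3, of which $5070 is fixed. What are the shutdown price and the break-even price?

Shutdown price = $22; break-even price = $487

Shutdown price = min AVC. AVC = 214 - 48q + 3q^2, with vertex at q = 8 and minimum $22.
ATC = 5070/q + 214 - 48q + 3q^2. Setting dATC/dq = −5070/q^2 − 48 + 6q = 0 gives q = 13 (since 6·13^3 − 48·13^2 = 5070).
min ATC = 5070/13 + 214 − 48·13 + 3·13^2 = $487. That is the break-even price.
Between these two prices the firm operates at a loss; above $487 it earns a profit.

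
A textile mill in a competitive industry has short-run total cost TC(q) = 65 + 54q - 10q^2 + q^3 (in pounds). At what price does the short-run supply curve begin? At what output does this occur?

£29 per unit, at q = 5

Short-run supply begins at min AVC. From VC = 54q - 10q^2 + q^3, AVC = 54 - 10q + q^2.
dAVC/dq = -10 + 2q = 0 gives q = 5. min AVC = 54 - 10·5 + 5^2 = 29.
The firm shuts down for any P below £29.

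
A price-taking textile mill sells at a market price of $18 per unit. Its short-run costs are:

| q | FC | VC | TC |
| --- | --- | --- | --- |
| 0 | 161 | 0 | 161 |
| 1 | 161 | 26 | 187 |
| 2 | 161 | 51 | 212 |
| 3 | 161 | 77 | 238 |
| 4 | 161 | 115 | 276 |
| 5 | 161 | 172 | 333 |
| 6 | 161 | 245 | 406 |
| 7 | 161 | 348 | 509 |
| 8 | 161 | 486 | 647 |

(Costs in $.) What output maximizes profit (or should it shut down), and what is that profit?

Tabulate TR − TC: q=0: -161; q=1: -169; q=2: -176; q=3: -184; q=4: -204; q=5: -243; q=6: -298; q=7: -383; q=8: -503.
Profit is highest at q = 0. Equivalently, the lowest AVC in the table is 51/2 ≈ $25.50 at q = 2, and P = $18 falls below it — price never covers variable cost, so the firm shuts down and loses only its fixed cost.

q = 0 (shut down); profit = -$161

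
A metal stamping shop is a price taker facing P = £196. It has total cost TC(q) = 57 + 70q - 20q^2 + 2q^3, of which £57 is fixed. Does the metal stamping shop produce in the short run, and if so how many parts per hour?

Produce at q = 9

Variable cost is VC = 70q - 20q^2 + 2q^3, so AVC = VC/q = 70 - 20q + 2q^2 and MC = dTC/dq = 70 - 40q + 6q^2.
AVC is minimized where dAVC/dq = -20 + 4q = 0, at q = 5; min AVC = 70 - 20·5 + 2·5^2 = £20.
P = £196 exceeds min AVC = £20, so the firm stays open.
P = MC gives -126 - 40q + 6q^2 = 0, with roots -7/3 and 9. Take the larger (rising MC): q* = 9.
Check: AVC at q = 9 is £52 ≤ P, so revenue covers variable cost.
Profit = P·q − TC = 196·9 − 525 = £1239.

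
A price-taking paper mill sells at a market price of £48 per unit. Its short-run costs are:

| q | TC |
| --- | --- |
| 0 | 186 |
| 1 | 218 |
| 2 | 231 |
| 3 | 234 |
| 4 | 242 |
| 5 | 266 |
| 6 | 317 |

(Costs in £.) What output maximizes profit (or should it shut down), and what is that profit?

Profit at each row (π = 48q − TC): q=0: -186; q=1: -170; q=2: -135; q=3: -90; q=4: -50; q=5: -26; q=6: -29.
Profit is maximized at q = 5. AVC there is 80/5 = £16 ≤ P, so producing beats shutting down (which would give -£186).

q = 5; profit = -£26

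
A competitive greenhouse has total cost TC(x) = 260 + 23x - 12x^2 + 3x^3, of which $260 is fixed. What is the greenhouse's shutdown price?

The shutdown price is the minimum of AVC. VC = 23x - 12x^2 + 3x^3, so AVC = 23 - 12x + 3x^2.
At the minimum of AVC, MC = AVC. MC = 23 - 24x + 9x^2; setting MC = AVC gives 6x^2 - 12x = 0, so x = 2. min AVC = 11.
So the shutdown price is $11.

$11 per unit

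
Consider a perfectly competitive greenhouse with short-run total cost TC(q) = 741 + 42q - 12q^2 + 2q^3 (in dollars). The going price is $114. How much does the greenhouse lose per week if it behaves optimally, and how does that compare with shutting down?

Profit = -$309 at q = 6

AVC = 42 - 12q + 2q^2 has its minimum $24 at q = 3; price $114 clears that bar, so the firm operates.
MC = 42 - 24q + 6q^2. Setting P = MC and taking the root on the rising branch gives q* = 6.
TR = 114·6 = 684. TC = 741 + 252 = 993. Profit = 684 − 993 = -$309.
Shutting down would mean losing the fixed cost of $741, so operating at a loss of $309 is better by $432.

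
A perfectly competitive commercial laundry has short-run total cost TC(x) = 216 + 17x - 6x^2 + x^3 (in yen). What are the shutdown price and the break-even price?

Shutdown price = min AVC. AVC = 17 - 6x + x^2, with vertex at x = 3 and minimum ¥8.
ATC = 216/x + 17 - 6x + x^2. Setting dATC/dx = −216/x^2 − 6 + 2x = 0 gives x = 6 (since 2·6^3 − 6·6^2 = 216).
min ATC = 216/6 + 17 − 6·6 + 6^2 = ¥53. That is the break-even price.
For ¥8 ≤ P < ¥53 the firm produces at a loss; below ¥8 it shuts down.

Shutdown price = ¥8; break-even price = ¥53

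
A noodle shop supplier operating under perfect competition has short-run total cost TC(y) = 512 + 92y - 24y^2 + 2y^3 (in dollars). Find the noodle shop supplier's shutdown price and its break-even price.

Shutdown price = min AVC. AVC = 92 - 24y + 2y^2, with vertex at y = 6 and minimum $20.
ATC = 512/y + 92 - 24y + 2y^2. Setting dATC/dy = −512/y^2 − 24 + 4y = 0 gives y = 8 (since 4·8^3 − 24·8^2 = 512).
min ATC = 512/8 + 92 − 24·8 + 2·8^2 = $92. That is the break-even price.
Between these two prices the firm operates at a loss; above $92 it earns a profit.

Shutdown price = $20; break-even price = $92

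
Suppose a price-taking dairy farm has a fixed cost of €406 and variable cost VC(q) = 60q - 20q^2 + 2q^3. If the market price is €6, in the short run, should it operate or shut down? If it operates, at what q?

Shut down

Strip out fixed cost: VC = 60q - 20q^2 + 2q^3. Then AVC = 60 - 20q + 2q^2 and MC = 60 - 40q + 6q^2.
AVC hits its minimum where MC = AVC, at q = 5, giving min AVC = 60 - 20·5 + 2·5^2 = €10.
P = €6 lies below min AVC = €10; no output level covers variable cost.
Best response: produce nothing and absorb the €406 fixed cost.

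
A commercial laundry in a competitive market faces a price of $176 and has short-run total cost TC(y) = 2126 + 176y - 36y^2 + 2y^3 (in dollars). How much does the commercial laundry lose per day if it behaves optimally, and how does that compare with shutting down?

AVC = 176 - 36y + 2y^2; min AVC = $14 at y = 9. Since P = $176 ≥ min AVC, the firm produces.
With MC = 176 - 72y + 6y^2, P = MC on the upward-sloping part at y* = 12.
TR = 176·12 = 2112. TC = 2126 + 384 = 2510. Profit = 2112 − 2510 = -$398.
Shutting down would mean losing the fixed cost of $2126, so operating at a loss of $398 is better by $1728.

Profit = -$398 at y = 12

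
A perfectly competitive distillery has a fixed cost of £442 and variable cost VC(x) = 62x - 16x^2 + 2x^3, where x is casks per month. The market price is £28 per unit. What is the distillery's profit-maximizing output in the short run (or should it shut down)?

Shut down

From TC, MC = TC'(x) = 62 - 32x + 6x^2 and AVC = VC/x = 62 - 16x + 2x^2.
The AVC parabola has its vertex at x = 16/4 = 4, where AVC = 62 - 16·4 + 2·4^2 = £30.
P = £28 lies below min AVC = £30; no output level covers variable cost.
Shutting down limits the loss to fixed cost, £442.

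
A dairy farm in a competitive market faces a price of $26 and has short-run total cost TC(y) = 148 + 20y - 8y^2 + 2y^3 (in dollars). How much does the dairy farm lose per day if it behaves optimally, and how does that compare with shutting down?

Profit = -$112 at y = 3

AVC = 20 - 8y + 2y^2 has its minimum $12 at y = 2; price $26 clears that bar, so the firm operates.
With MC = 20 - 16y + 6y^2, P = MC on the upward-sloping part at y* = 3.
TR = 26·3 = 78. TC = 148 + 42 = 190. Profit = 78 − 190 = -$112.
Shutting down would mean losing the fixed cost of $148, so operating at a loss of $112 is better by $36.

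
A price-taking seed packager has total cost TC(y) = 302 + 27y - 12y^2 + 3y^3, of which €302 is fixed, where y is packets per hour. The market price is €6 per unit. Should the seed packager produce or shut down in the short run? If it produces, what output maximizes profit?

Variable cost is VC = 27y - 12y^2 + 3y^3, so AVC = VC/y = 27 - 12y + 3y^2 and MC = dTC/dy = 27 - 24y + 9y^2.
AVC hits its minimum where MC = AVC, at y = 2, giving min AVC = 27 - 12·2 + 3·2^2 = €15.
Since P = €6 < min AVC = €15, price fails to cover variable cost at any output.
The firm minimizes its loss by shutting down and losing only its fixed cost of €302.

Shut down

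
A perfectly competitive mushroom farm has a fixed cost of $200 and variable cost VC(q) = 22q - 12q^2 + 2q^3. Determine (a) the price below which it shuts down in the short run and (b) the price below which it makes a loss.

Shutdown price = min AVC. AVC = 22 - 12q + 2q^2, with vertex at q = 3 and minimum $4.
ATC = 200/q + 22 - 12q + 2q^2. Setting dATC/dq = −200/q^2 − 12 + 4q = 0 gives q = 5 (since 4·5^3 − 12·5^2 = 200).
min ATC = 200/5 + 22 − 12·5 + 2·5^2 = $52. That is the break-even price.
Between these two prices the firm operates at a loss; above $52 it earns a profit.

Shutdown price = $4; break-even price = $52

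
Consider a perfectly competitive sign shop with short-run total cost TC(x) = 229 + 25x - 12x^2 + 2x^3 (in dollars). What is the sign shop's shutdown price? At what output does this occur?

$7 per unit, at x = 3

The firm shuts down when price falls below the minimum of average variable cost. AVC = VC/x = 25 - 12x + 2x^2.
At the minimum of AVC, MC = AVC. MC = 25 - 24x + 6x^2; setting MC = AVC gives 4x^2 - 12x = 0, so x = 3. min AVC = 7.
For P < $7 the firm produces nothing.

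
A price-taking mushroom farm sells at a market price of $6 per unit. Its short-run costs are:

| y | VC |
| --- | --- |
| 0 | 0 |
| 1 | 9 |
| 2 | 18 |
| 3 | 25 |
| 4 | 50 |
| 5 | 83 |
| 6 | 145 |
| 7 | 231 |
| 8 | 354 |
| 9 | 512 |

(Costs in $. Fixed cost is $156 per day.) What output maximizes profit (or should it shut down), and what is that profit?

Compute π = P·y − TC at each output: y=0: -156; y=1: -159; y=2: -162; y=3: -163; y=4: -182; y=5: -209; y=6: -265; y=7: -345; y=8: -462; y=9: -614.
Profit is highest at y = 0. Equivalently, the lowest AVC in the table is 25/3 ≈ $8.33 at y = 3, and P = $6 falls below it — price never covers variable cost, so the firm shuts down and loses only its fixed cost.

y = 0 (shut down); profit = -$156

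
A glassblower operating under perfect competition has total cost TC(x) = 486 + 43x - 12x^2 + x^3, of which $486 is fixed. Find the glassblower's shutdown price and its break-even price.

Shutdown price = $7; break-even price = $70

AVC = 43 - 12x + x^2; minimized at x = 6, giving min AVC = $7. That is the shutdown price.
ATC = 486/x + 43 - 12x + x^2. Setting dATC/dx = −486/x^2 − 12 + 2x = 0 gives x = 9 (since 2·9^3 − 12·9^2 = 486).
min ATC = 486/9 + 43 − 12·9 + 9^2 = $70. That is the break-even price.
For $7 ≤ P < $70 the firm produces at a loss; below $7 it shuts down.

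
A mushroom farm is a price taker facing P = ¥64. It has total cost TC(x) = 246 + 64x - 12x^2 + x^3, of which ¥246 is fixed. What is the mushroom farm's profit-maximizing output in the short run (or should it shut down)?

Variable cost is VC = 64x - 12x^2 + x^3, so AVC = VC/x = 64 - 12x + x^2 and MC = dTC/dx = 64 - 24x + 3x^2.
AVC hits its minimum where MC = AVC, at x = 6, giving min AVC = 64 - 12·6 + 6^2 = ¥28.
Because ¥64 ≥ ¥28, revenue can cover variable cost; the firm operates.
Set P = MC: 64 = 64 - 24x + 3x^2 → -24x + 3x^2 = 0. The roots are x = 0 and x = 8; the profit-maximizing output is on the rising part of MC, so x* = 8.
Check: AVC at x = 8 is ¥32 ≤ P, so revenue covers variable cost.
Profit = P·x − TC = 64·8 − 502 = ¥10.

Produce at x = 8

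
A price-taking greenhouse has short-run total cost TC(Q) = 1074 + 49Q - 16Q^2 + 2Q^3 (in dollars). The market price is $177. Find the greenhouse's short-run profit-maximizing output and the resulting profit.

Profit = -$50 at Q = 8

AVC = 49 - 16Q + 2Q^2; min AVC = $17 at Q = 4. Since P = $177 ≥ min AVC, the firm produces.
MC = 49 - 32Q + 6Q^2. Setting P = MC and taking the root on the rising branch gives Q* = 8.
TR = 177·8 = 1416. TC = 1074 + 392 = 1466. Profit = 1416 − 1466 = -$50.
That loss of $50 beats the $1074 the firm would lose by shutting down; producing recovers $1024 of fixed cost.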